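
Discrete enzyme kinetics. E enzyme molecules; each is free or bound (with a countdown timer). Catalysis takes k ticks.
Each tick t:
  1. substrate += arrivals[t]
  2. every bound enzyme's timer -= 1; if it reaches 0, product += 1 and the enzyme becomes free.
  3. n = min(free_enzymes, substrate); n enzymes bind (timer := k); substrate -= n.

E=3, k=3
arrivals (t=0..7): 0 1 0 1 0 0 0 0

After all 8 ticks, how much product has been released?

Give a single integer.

t=0: arr=0 -> substrate=0 bound=0 product=0
t=1: arr=1 -> substrate=0 bound=1 product=0
t=2: arr=0 -> substrate=0 bound=1 product=0
t=3: arr=1 -> substrate=0 bound=2 product=0
t=4: arr=0 -> substrate=0 bound=1 product=1
t=5: arr=0 -> substrate=0 bound=1 product=1
t=6: arr=0 -> substrate=0 bound=0 product=2
t=7: arr=0 -> substrate=0 bound=0 product=2

Answer: 2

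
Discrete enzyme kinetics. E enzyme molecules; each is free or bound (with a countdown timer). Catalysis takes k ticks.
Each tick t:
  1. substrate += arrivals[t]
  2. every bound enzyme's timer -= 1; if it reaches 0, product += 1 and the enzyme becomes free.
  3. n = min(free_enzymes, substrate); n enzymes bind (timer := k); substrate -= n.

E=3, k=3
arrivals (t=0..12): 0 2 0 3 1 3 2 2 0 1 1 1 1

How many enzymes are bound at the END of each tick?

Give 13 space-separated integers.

Answer: 0 2 2 3 3 3 3 3 3 3 3 3 3

Derivation:
t=0: arr=0 -> substrate=0 bound=0 product=0
t=1: arr=2 -> substrate=0 bound=2 product=0
t=2: arr=0 -> substrate=0 bound=2 product=0
t=3: arr=3 -> substrate=2 bound=3 product=0
t=4: arr=1 -> substrate=1 bound=3 product=2
t=5: arr=3 -> substrate=4 bound=3 product=2
t=6: arr=2 -> substrate=5 bound=3 product=3
t=7: arr=2 -> substrate=5 bound=3 product=5
t=8: arr=0 -> substrate=5 bound=3 product=5
t=9: arr=1 -> substrate=5 bound=3 product=6
t=10: arr=1 -> substrate=4 bound=3 product=8
t=11: arr=1 -> substrate=5 bound=3 product=8
t=12: arr=1 -> substrate=5 bound=3 product=9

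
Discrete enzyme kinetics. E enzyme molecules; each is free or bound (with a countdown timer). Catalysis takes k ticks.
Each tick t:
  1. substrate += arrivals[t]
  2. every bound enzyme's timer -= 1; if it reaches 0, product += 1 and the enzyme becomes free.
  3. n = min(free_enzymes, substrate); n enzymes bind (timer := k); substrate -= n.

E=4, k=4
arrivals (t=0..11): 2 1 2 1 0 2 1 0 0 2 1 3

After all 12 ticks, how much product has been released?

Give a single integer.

Answer: 8

Derivation:
t=0: arr=2 -> substrate=0 bound=2 product=0
t=1: arr=1 -> substrate=0 bound=3 product=0
t=2: arr=2 -> substrate=1 bound=4 product=0
t=3: arr=1 -> substrate=2 bound=4 product=0
t=4: arr=0 -> substrate=0 bound=4 product=2
t=5: arr=2 -> substrate=1 bound=4 product=3
t=6: arr=1 -> substrate=1 bound=4 product=4
t=7: arr=0 -> substrate=1 bound=4 product=4
t=8: arr=0 -> substrate=0 bound=3 product=6
t=9: arr=2 -> substrate=0 bound=4 product=7
t=10: arr=1 -> substrate=0 bound=4 product=8
t=11: arr=3 -> substrate=3 bound=4 product=8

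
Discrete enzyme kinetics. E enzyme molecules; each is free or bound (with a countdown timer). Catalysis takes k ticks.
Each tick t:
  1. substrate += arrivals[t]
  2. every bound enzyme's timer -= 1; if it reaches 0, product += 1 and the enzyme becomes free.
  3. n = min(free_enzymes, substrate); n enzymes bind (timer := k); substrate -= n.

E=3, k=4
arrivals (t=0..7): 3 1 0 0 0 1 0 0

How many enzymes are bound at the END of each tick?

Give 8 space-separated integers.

Answer: 3 3 3 3 1 2 2 2

Derivation:
t=0: arr=3 -> substrate=0 bound=3 product=0
t=1: arr=1 -> substrate=1 bound=3 product=0
t=2: arr=0 -> substrate=1 bound=3 product=0
t=3: arr=0 -> substrate=1 bound=3 product=0
t=4: arr=0 -> substrate=0 bound=1 product=3
t=5: arr=1 -> substrate=0 bound=2 product=3
t=6: arr=0 -> substrate=0 bound=2 product=3
t=7: arr=0 -> substrate=0 bound=2 product=3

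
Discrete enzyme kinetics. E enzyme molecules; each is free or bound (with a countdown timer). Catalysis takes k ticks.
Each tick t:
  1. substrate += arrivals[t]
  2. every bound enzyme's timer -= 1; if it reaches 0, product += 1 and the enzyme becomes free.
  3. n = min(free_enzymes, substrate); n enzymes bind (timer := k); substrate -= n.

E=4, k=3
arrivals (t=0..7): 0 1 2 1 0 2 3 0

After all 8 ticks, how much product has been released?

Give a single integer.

t=0: arr=0 -> substrate=0 bound=0 product=0
t=1: arr=1 -> substrate=0 bound=1 product=0
t=2: arr=2 -> substrate=0 bound=3 product=0
t=3: arr=1 -> substrate=0 bound=4 product=0
t=4: arr=0 -> substrate=0 bound=3 product=1
t=5: arr=2 -> substrate=0 bound=3 product=3
t=6: arr=3 -> substrate=1 bound=4 product=4
t=7: arr=0 -> substrate=1 bound=4 product=4

Answer: 4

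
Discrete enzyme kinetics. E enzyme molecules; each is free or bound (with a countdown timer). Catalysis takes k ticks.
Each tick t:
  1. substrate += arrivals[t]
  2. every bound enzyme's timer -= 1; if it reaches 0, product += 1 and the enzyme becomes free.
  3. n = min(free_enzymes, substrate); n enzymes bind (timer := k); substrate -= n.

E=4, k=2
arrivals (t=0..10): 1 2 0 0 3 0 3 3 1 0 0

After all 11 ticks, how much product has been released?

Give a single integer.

t=0: arr=1 -> substrate=0 bound=1 product=0
t=1: arr=2 -> substrate=0 bound=3 product=0
t=2: arr=0 -> substrate=0 bound=2 product=1
t=3: arr=0 -> substrate=0 bound=0 product=3
t=4: arr=3 -> substrate=0 bound=3 product=3
t=5: arr=0 -> substrate=0 bound=3 product=3
t=6: arr=3 -> substrate=0 bound=3 product=6
t=7: arr=3 -> substrate=2 bound=4 product=6
t=8: arr=1 -> substrate=0 bound=4 product=9
t=9: arr=0 -> substrate=0 bound=3 product=10
t=10: arr=0 -> substrate=0 bound=0 product=13

Answer: 13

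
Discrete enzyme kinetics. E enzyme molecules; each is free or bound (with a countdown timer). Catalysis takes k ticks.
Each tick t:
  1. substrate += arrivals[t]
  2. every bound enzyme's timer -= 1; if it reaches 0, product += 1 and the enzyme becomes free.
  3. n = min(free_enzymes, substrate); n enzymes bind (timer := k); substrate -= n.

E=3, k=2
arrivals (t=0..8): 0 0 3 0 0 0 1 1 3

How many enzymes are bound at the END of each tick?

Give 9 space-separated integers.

t=0: arr=0 -> substrate=0 bound=0 product=0
t=1: arr=0 -> substrate=0 bound=0 product=0
t=2: arr=3 -> substrate=0 bound=3 product=0
t=3: arr=0 -> substrate=0 bound=3 product=0
t=4: arr=0 -> substrate=0 bound=0 product=3
t=5: arr=0 -> substrate=0 bound=0 product=3
t=6: arr=1 -> substrate=0 bound=1 product=3
t=7: arr=1 -> substrate=0 bound=2 product=3
t=8: arr=3 -> substrate=1 bound=3 product=4

Answer: 0 0 3 3 0 0 1 2 3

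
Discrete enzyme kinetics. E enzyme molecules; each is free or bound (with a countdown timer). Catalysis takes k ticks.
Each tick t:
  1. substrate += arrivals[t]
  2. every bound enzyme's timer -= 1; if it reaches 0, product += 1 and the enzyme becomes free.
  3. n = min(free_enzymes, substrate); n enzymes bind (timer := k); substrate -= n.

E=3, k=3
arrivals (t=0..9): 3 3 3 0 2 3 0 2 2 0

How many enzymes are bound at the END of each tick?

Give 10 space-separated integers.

t=0: arr=3 -> substrate=0 bound=3 product=0
t=1: arr=3 -> substrate=3 bound=3 product=0
t=2: arr=3 -> substrate=6 bound=3 product=0
t=3: arr=0 -> substrate=3 bound=3 product=3
t=4: arr=2 -> substrate=5 bound=3 product=3
t=5: arr=3 -> substrate=8 bound=3 product=3
t=6: arr=0 -> substrate=5 bound=3 product=6
t=7: arr=2 -> substrate=7 bound=3 product=6
t=8: arr=2 -> substrate=9 bound=3 product=6
t=9: arr=0 -> substrate=6 bound=3 product=9

Answer: 3 3 3 3 3 3 3 3 3 3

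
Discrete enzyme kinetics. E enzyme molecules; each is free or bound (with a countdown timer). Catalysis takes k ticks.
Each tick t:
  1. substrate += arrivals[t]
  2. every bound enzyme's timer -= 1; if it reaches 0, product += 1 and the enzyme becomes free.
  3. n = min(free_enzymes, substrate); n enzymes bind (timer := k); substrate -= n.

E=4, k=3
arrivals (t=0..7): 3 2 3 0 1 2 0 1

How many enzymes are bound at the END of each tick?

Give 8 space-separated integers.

Answer: 3 4 4 4 4 4 4 4

Derivation:
t=0: arr=3 -> substrate=0 bound=3 product=0
t=1: arr=2 -> substrate=1 bound=4 product=0
t=2: arr=3 -> substrate=4 bound=4 product=0
t=3: arr=0 -> substrate=1 bound=4 product=3
t=4: arr=1 -> substrate=1 bound=4 product=4
t=5: arr=2 -> substrate=3 bound=4 product=4
t=6: arr=0 -> substrate=0 bound=4 product=7
t=7: arr=1 -> substrate=0 bound=4 product=8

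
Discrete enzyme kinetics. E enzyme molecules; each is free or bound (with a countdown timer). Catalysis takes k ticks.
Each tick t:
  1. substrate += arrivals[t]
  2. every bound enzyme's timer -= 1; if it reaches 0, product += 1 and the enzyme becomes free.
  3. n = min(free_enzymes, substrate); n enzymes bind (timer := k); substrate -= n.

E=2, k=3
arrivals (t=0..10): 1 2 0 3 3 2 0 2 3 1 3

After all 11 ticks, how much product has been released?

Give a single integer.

t=0: arr=1 -> substrate=0 bound=1 product=0
t=1: arr=2 -> substrate=1 bound=2 product=0
t=2: arr=0 -> substrate=1 bound=2 product=0
t=3: arr=3 -> substrate=3 bound=2 product=1
t=4: arr=3 -> substrate=5 bound=2 product=2
t=5: arr=2 -> substrate=7 bound=2 product=2
t=6: arr=0 -> substrate=6 bound=2 product=3
t=7: arr=2 -> substrate=7 bound=2 product=4
t=8: arr=3 -> substrate=10 bound=2 product=4
t=9: arr=1 -> substrate=10 bound=2 product=5
t=10: arr=3 -> substrate=12 bound=2 product=6

Answer: 6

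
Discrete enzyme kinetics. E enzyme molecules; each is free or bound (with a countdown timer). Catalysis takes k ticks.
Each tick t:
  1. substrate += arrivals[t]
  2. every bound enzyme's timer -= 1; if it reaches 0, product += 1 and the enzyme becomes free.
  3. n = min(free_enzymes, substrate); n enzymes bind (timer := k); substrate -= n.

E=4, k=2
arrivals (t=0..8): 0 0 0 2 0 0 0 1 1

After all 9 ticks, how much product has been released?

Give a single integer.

Answer: 2

Derivation:
t=0: arr=0 -> substrate=0 bound=0 product=0
t=1: arr=0 -> substrate=0 bound=0 product=0
t=2: arr=0 -> substrate=0 bound=0 product=0
t=3: arr=2 -> substrate=0 bound=2 product=0
t=4: arr=0 -> substrate=0 bound=2 product=0
t=5: arr=0 -> substrate=0 bound=0 product=2
t=6: arr=0 -> substrate=0 bound=0 product=2
t=7: arr=1 -> substrate=0 bound=1 product=2
t=8: arr=1 -> substrate=0 bound=2 product=2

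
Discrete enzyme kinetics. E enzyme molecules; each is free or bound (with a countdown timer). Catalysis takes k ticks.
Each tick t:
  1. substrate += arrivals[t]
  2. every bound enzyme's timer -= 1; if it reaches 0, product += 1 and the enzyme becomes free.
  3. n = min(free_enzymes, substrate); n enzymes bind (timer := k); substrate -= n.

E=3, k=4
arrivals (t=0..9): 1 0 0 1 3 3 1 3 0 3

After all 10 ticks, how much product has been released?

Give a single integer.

t=0: arr=1 -> substrate=0 bound=1 product=0
t=1: arr=0 -> substrate=0 bound=1 product=0
t=2: arr=0 -> substrate=0 bound=1 product=0
t=3: arr=1 -> substrate=0 bound=2 product=0
t=4: arr=3 -> substrate=1 bound=3 product=1
t=5: arr=3 -> substrate=4 bound=3 product=1
t=6: arr=1 -> substrate=5 bound=3 product=1
t=7: arr=3 -> substrate=7 bound=3 product=2
t=8: arr=0 -> substrate=5 bound=3 product=4
t=9: arr=3 -> substrate=8 bound=3 product=4

Answer: 4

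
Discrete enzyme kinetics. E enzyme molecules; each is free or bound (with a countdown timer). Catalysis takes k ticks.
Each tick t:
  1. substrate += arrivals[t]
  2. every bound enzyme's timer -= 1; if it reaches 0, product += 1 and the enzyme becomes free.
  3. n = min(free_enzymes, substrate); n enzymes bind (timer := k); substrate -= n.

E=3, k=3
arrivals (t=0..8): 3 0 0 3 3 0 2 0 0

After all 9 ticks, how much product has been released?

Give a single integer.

t=0: arr=3 -> substrate=0 bound=3 product=0
t=1: arr=0 -> substrate=0 bound=3 product=0
t=2: arr=0 -> substrate=0 bound=3 product=0
t=3: arr=3 -> substrate=0 bound=3 product=3
t=4: arr=3 -> substrate=3 bound=3 product=3
t=5: arr=0 -> substrate=3 bound=3 product=3
t=6: arr=2 -> substrate=2 bound=3 product=6
t=7: arr=0 -> substrate=2 bound=3 product=6
t=8: arr=0 -> substrate=2 bound=3 product=6

Answer: 6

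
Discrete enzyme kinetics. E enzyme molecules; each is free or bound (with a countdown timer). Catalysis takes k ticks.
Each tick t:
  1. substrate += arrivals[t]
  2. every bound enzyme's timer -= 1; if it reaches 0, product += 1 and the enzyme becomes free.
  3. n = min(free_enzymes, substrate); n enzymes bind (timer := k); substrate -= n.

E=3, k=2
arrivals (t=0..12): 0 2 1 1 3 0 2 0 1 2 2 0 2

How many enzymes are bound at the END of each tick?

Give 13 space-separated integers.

t=0: arr=0 -> substrate=0 bound=0 product=0
t=1: arr=2 -> substrate=0 bound=2 product=0
t=2: arr=1 -> substrate=0 bound=3 product=0
t=3: arr=1 -> substrate=0 bound=2 product=2
t=4: arr=3 -> substrate=1 bound=3 product=3
t=5: arr=0 -> substrate=0 bound=3 product=4
t=6: arr=2 -> substrate=0 bound=3 product=6
t=7: arr=0 -> substrate=0 bound=2 product=7
t=8: arr=1 -> substrate=0 bound=1 product=9
t=9: arr=2 -> substrate=0 bound=3 product=9
t=10: arr=2 -> substrate=1 bound=3 product=10
t=11: arr=0 -> substrate=0 bound=2 product=12
t=12: arr=2 -> substrate=0 bound=3 product=13

Answer: 0 2 3 2 3 3 3 2 1 3 3 2 3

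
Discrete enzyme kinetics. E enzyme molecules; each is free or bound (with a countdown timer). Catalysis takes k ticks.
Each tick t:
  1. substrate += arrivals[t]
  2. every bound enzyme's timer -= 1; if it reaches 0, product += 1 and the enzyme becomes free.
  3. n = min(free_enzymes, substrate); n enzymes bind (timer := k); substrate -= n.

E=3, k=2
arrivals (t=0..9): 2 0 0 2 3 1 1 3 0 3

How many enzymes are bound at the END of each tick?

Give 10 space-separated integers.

Answer: 2 2 0 2 3 3 3 3 3 3

Derivation:
t=0: arr=2 -> substrate=0 bound=2 product=0
t=1: arr=0 -> substrate=0 bound=2 product=0
t=2: arr=0 -> substrate=0 bound=0 product=2
t=3: arr=2 -> substrate=0 bound=2 product=2
t=4: arr=3 -> substrate=2 bound=3 product=2
t=5: arr=1 -> substrate=1 bound=3 product=4
t=6: arr=1 -> substrate=1 bound=3 product=5
t=7: arr=3 -> substrate=2 bound=3 product=7
t=8: arr=0 -> substrate=1 bound=3 product=8
t=9: arr=3 -> substrate=2 bound=3 product=10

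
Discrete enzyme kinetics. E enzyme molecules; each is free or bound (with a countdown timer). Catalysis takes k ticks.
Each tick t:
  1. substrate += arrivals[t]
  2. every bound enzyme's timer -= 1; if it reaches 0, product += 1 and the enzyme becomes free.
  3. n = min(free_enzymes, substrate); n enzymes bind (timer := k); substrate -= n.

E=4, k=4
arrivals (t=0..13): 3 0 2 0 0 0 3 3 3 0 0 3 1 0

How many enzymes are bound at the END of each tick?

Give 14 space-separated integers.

t=0: arr=3 -> substrate=0 bound=3 product=0
t=1: arr=0 -> substrate=0 bound=3 product=0
t=2: arr=2 -> substrate=1 bound=4 product=0
t=3: arr=0 -> substrate=1 bound=4 product=0
t=4: arr=0 -> substrate=0 bound=2 product=3
t=5: arr=0 -> substrate=0 bound=2 product=3
t=6: arr=3 -> substrate=0 bound=4 product=4
t=7: arr=3 -> substrate=3 bound=4 product=4
t=8: arr=3 -> substrate=5 bound=4 product=5
t=9: arr=0 -> substrate=5 bound=4 product=5
t=10: arr=0 -> substrate=2 bound=4 product=8
t=11: arr=3 -> substrate=5 bound=4 product=8
t=12: arr=1 -> substrate=5 bound=4 product=9
t=13: arr=0 -> substrate=5 bound=4 product=9

Answer: 3 3 4 4 2 2 4 4 4 4 4 4 4 4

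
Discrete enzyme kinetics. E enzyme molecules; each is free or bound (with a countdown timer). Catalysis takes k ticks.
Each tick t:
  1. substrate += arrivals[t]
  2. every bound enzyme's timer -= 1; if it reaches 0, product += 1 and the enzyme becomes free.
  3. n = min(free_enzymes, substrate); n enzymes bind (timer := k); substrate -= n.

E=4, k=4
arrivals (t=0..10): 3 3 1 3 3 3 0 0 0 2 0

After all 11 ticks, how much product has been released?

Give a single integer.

t=0: arr=3 -> substrate=0 bound=3 product=0
t=1: arr=3 -> substrate=2 bound=4 product=0
t=2: arr=1 -> substrate=3 bound=4 product=0
t=3: arr=3 -> substrate=6 bound=4 product=0
t=4: arr=3 -> substrate=6 bound=4 product=3
t=5: arr=3 -> substrate=8 bound=4 product=4
t=6: arr=0 -> substrate=8 bound=4 product=4
t=7: arr=0 -> substrate=8 bound=4 product=4
t=8: arr=0 -> substrate=5 bound=4 product=7
t=9: arr=2 -> substrate=6 bound=4 product=8
t=10: arr=0 -> substrate=6 bound=4 product=8

Answer: 8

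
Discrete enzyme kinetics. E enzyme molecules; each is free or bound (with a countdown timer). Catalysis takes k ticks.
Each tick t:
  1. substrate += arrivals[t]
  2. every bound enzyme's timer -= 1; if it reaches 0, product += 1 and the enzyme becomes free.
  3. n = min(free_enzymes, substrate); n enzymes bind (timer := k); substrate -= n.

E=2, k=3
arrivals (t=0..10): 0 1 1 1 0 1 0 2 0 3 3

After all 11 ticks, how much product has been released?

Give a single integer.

t=0: arr=0 -> substrate=0 bound=0 product=0
t=1: arr=1 -> substrate=0 bound=1 product=0
t=2: arr=1 -> substrate=0 bound=2 product=0
t=3: arr=1 -> substrate=1 bound=2 product=0
t=4: arr=0 -> substrate=0 bound=2 product=1
t=5: arr=1 -> substrate=0 bound=2 product=2
t=6: arr=0 -> substrate=0 bound=2 product=2
t=7: arr=2 -> substrate=1 bound=2 product=3
t=8: arr=0 -> substrate=0 bound=2 product=4
t=9: arr=3 -> substrate=3 bound=2 product=4
t=10: arr=3 -> substrate=5 bound=2 product=5

Answer: 5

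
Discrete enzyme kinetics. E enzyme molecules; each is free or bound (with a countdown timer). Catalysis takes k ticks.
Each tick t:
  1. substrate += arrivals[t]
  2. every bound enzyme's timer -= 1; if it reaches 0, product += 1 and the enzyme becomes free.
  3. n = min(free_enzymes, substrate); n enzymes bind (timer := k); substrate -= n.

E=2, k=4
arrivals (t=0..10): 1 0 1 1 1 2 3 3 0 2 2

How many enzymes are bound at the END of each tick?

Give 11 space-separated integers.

Answer: 1 1 2 2 2 2 2 2 2 2 2

Derivation:
t=0: arr=1 -> substrate=0 bound=1 product=0
t=1: arr=0 -> substrate=0 bound=1 product=0
t=2: arr=1 -> substrate=0 bound=2 product=0
t=3: arr=1 -> substrate=1 bound=2 product=0
t=4: arr=1 -> substrate=1 bound=2 product=1
t=5: arr=2 -> substrate=3 bound=2 product=1
t=6: arr=3 -> substrate=5 bound=2 product=2
t=7: arr=3 -> substrate=8 bound=2 product=2
t=8: arr=0 -> substrate=7 bound=2 product=3
t=9: arr=2 -> substrate=9 bound=2 product=3
t=10: arr=2 -> substrate=10 bound=2 product=4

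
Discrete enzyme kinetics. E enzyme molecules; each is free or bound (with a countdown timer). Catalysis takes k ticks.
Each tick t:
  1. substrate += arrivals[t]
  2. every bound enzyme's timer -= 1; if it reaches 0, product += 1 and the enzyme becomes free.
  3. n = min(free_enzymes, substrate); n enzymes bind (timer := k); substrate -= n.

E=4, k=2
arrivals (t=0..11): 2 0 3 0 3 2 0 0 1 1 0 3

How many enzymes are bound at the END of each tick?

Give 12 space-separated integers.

t=0: arr=2 -> substrate=0 bound=2 product=0
t=1: arr=0 -> substrate=0 bound=2 product=0
t=2: arr=3 -> substrate=0 bound=3 product=2
t=3: arr=0 -> substrate=0 bound=3 product=2
t=4: arr=3 -> substrate=0 bound=3 product=5
t=5: arr=2 -> substrate=1 bound=4 product=5
t=6: arr=0 -> substrate=0 bound=2 product=8
t=7: arr=0 -> substrate=0 bound=1 product=9
t=8: arr=1 -> substrate=0 bound=1 product=10
t=9: arr=1 -> substrate=0 bound=2 product=10
t=10: arr=0 -> substrate=0 bound=1 product=11
t=11: arr=3 -> substrate=0 bound=3 product=12

Answer: 2 2 3 3 3 4 2 1 1 2 1 3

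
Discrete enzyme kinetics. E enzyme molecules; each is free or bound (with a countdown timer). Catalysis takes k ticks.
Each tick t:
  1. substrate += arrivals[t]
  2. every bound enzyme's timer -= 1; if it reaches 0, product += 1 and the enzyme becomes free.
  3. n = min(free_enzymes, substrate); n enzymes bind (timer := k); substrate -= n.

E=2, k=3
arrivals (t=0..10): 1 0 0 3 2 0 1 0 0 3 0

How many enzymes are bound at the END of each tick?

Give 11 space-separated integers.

t=0: arr=1 -> substrate=0 bound=1 product=0
t=1: arr=0 -> substrate=0 bound=1 product=0
t=2: arr=0 -> substrate=0 bound=1 product=0
t=3: arr=3 -> substrate=1 bound=2 product=1
t=4: arr=2 -> substrate=3 bound=2 product=1
t=5: arr=0 -> substrate=3 bound=2 product=1
t=6: arr=1 -> substrate=2 bound=2 product=3
t=7: arr=0 -> substrate=2 bound=2 product=3
t=8: arr=0 -> substrate=2 bound=2 product=3
t=9: arr=3 -> substrate=3 bound=2 product=5
t=10: arr=0 -> substrate=3 bound=2 product=5

Answer: 1 1 1 2 2 2 2 2 2 2 2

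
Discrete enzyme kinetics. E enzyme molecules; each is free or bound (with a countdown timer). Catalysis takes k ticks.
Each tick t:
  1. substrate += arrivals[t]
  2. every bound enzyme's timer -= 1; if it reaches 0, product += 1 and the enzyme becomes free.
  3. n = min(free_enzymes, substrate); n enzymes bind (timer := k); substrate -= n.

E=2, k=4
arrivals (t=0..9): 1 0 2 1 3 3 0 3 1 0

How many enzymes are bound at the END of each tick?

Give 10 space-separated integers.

Answer: 1 1 2 2 2 2 2 2 2 2

Derivation:
t=0: arr=1 -> substrate=0 bound=1 product=0
t=1: arr=0 -> substrate=0 bound=1 product=0
t=2: arr=2 -> substrate=1 bound=2 product=0
t=3: arr=1 -> substrate=2 bound=2 product=0
t=4: arr=3 -> substrate=4 bound=2 product=1
t=5: arr=3 -> substrate=7 bound=2 product=1
t=6: arr=0 -> substrate=6 bound=2 product=2
t=7: arr=3 -> substrate=9 bound=2 product=2
t=8: arr=1 -> substrate=9 bound=2 product=3
t=9: arr=0 -> substrate=9 bound=2 product=3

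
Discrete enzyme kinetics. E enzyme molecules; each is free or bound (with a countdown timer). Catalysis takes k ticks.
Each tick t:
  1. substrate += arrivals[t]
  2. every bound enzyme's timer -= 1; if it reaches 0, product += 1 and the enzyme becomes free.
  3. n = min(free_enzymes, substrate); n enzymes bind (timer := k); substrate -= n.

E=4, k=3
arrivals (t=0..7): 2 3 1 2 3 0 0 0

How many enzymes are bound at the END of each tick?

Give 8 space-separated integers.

Answer: 2 4 4 4 4 4 4 3

Derivation:
t=0: arr=2 -> substrate=0 bound=2 product=0
t=1: arr=3 -> substrate=1 bound=4 product=0
t=2: arr=1 -> substrate=2 bound=4 product=0
t=3: arr=2 -> substrate=2 bound=4 product=2
t=4: arr=3 -> substrate=3 bound=4 product=4
t=5: arr=0 -> substrate=3 bound=4 product=4
t=6: arr=0 -> substrate=1 bound=4 product=6
t=7: arr=0 -> substrate=0 bound=3 product=8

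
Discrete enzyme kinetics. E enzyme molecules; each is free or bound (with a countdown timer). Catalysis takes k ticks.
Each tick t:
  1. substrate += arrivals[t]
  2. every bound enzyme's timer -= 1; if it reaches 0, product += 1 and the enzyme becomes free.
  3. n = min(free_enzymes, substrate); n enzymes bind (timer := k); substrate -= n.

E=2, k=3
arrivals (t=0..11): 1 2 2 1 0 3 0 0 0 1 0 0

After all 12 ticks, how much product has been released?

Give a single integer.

Answer: 6

Derivation:
t=0: arr=1 -> substrate=0 bound=1 product=0
t=1: arr=2 -> substrate=1 bound=2 product=0
t=2: arr=2 -> substrate=3 bound=2 product=0
t=3: arr=1 -> substrate=3 bound=2 product=1
t=4: arr=0 -> substrate=2 bound=2 product=2
t=5: arr=3 -> substrate=5 bound=2 product=2
t=6: arr=0 -> substrate=4 bound=2 product=3
t=7: arr=0 -> substrate=3 bound=2 product=4
t=8: arr=0 -> substrate=3 bound=2 product=4
t=9: arr=1 -> substrate=3 bound=2 product=5
t=10: arr=0 -> substrate=2 bound=2 product=6
t=11: arr=0 -> substrate=2 bound=2 product=6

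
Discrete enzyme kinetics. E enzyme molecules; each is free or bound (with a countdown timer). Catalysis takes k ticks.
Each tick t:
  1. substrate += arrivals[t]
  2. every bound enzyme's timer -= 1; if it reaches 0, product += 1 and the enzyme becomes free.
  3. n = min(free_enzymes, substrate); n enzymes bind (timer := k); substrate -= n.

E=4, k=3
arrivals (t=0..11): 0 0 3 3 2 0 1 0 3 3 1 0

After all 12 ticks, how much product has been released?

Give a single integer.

Answer: 11

Derivation:
t=0: arr=0 -> substrate=0 bound=0 product=0
t=1: arr=0 -> substrate=0 bound=0 product=0
t=2: arr=3 -> substrate=0 bound=3 product=0
t=3: arr=3 -> substrate=2 bound=4 product=0
t=4: arr=2 -> substrate=4 bound=4 product=0
t=5: arr=0 -> substrate=1 bound=4 product=3
t=6: arr=1 -> substrate=1 bound=4 product=4
t=7: arr=0 -> substrate=1 bound=4 product=4
t=8: arr=3 -> substrate=1 bound=4 product=7
t=9: arr=3 -> substrate=3 bound=4 product=8
t=10: arr=1 -> substrate=4 bound=4 product=8
t=11: arr=0 -> substrate=1 bound=4 product=11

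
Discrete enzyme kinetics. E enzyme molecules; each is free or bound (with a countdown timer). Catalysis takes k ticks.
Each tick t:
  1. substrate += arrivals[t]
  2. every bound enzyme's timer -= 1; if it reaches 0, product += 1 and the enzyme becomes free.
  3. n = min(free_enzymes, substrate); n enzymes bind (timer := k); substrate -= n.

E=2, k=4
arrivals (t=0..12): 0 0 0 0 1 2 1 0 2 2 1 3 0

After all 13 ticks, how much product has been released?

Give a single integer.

Answer: 3

Derivation:
t=0: arr=0 -> substrate=0 bound=0 product=0
t=1: arr=0 -> substrate=0 bound=0 product=0
t=2: arr=0 -> substrate=0 bound=0 product=0
t=3: arr=0 -> substrate=0 bound=0 product=0
t=4: arr=1 -> substrate=0 bound=1 product=0
t=5: arr=2 -> substrate=1 bound=2 product=0
t=6: arr=1 -> substrate=2 bound=2 product=0
t=7: arr=0 -> substrate=2 bound=2 product=0
t=8: arr=2 -> substrate=3 bound=2 product=1
t=9: arr=2 -> substrate=4 bound=2 product=2
t=10: arr=1 -> substrate=5 bound=2 product=2
t=11: arr=3 -> substrate=8 bound=2 product=2
t=12: arr=0 -> substrate=7 bound=2 product=3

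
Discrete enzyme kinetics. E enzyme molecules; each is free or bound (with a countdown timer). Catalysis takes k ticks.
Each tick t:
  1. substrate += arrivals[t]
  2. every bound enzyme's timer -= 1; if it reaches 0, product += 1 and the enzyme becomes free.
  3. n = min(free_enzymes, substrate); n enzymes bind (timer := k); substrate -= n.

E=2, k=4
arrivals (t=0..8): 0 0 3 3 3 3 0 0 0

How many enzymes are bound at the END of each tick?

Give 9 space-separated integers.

Answer: 0 0 2 2 2 2 2 2 2

Derivation:
t=0: arr=0 -> substrate=0 bound=0 product=0
t=1: arr=0 -> substrate=0 bound=0 product=0
t=2: arr=3 -> substrate=1 bound=2 product=0
t=3: arr=3 -> substrate=4 bound=2 product=0
t=4: arr=3 -> substrate=7 bound=2 product=0
t=5: arr=3 -> substrate=10 bound=2 product=0
t=6: arr=0 -> substrate=8 bound=2 product=2
t=7: arr=0 -> substrate=8 bound=2 product=2
t=8: arr=0 -> substrate=8 bound=2 product=2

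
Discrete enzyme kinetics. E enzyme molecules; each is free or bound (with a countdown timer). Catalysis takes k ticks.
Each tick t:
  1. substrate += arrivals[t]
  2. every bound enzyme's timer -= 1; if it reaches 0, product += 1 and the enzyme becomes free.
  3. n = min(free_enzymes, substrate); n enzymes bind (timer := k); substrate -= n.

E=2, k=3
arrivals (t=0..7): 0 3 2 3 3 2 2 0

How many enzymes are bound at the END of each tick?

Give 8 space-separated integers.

Answer: 0 2 2 2 2 2 2 2

Derivation:
t=0: arr=0 -> substrate=0 bound=0 product=0
t=1: arr=3 -> substrate=1 bound=2 product=0
t=2: arr=2 -> substrate=3 bound=2 product=0
t=3: arr=3 -> substrate=6 bound=2 product=0
t=4: arr=3 -> substrate=7 bound=2 product=2
t=5: arr=2 -> substrate=9 bound=2 product=2
t=6: arr=2 -> substrate=11 bound=2 product=2
t=7: arr=0 -> substrate=9 bound=2 product=4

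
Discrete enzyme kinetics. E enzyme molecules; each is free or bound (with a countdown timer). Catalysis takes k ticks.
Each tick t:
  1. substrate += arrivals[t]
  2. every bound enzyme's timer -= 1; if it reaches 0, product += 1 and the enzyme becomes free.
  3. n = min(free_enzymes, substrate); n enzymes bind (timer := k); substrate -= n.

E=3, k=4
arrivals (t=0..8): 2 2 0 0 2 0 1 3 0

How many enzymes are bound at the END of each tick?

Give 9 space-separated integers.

Answer: 2 3 3 3 3 3 3 3 3

Derivation:
t=0: arr=2 -> substrate=0 bound=2 product=0
t=1: arr=2 -> substrate=1 bound=3 product=0
t=2: arr=0 -> substrate=1 bound=3 product=0
t=3: arr=0 -> substrate=1 bound=3 product=0
t=4: arr=2 -> substrate=1 bound=3 product=2
t=5: arr=0 -> substrate=0 bound=3 product=3
t=6: arr=1 -> substrate=1 bound=3 product=3
t=7: arr=3 -> substrate=4 bound=3 product=3
t=8: arr=0 -> substrate=2 bound=3 product=5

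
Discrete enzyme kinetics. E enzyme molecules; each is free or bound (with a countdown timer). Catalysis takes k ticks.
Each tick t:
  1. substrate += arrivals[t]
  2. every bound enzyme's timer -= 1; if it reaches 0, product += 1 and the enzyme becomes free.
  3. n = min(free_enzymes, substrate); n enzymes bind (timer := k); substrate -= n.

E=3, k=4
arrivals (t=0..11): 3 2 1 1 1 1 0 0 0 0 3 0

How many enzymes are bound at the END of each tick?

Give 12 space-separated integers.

Answer: 3 3 3 3 3 3 3 3 3 3 3 3

Derivation:
t=0: arr=3 -> substrate=0 bound=3 product=0
t=1: arr=2 -> substrate=2 bound=3 product=0
t=2: arr=1 -> substrate=3 bound=3 product=0
t=3: arr=1 -> substrate=4 bound=3 product=0
t=4: arr=1 -> substrate=2 bound=3 product=3
t=5: arr=1 -> substrate=3 bound=3 product=3
t=6: arr=0 -> substrate=3 bound=3 product=3
t=7: arr=0 -> substrate=3 bound=3 product=3
t=8: arr=0 -> substrate=0 bound=3 product=6
t=9: arr=0 -> substrate=0 bound=3 product=6
t=10: arr=3 -> substrate=3 bound=3 product=6
t=11: arr=0 -> substrate=3 bound=3 product=6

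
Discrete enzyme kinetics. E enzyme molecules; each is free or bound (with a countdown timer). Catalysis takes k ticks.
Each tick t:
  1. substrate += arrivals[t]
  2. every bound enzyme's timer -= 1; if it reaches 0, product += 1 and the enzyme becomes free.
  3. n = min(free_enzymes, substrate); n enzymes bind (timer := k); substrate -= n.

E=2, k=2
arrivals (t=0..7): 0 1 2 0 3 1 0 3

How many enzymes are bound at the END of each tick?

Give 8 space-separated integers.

Answer: 0 1 2 2 2 2 2 2

Derivation:
t=0: arr=0 -> substrate=0 bound=0 product=0
t=1: arr=1 -> substrate=0 bound=1 product=0
t=2: arr=2 -> substrate=1 bound=2 product=0
t=3: arr=0 -> substrate=0 bound=2 product=1
t=4: arr=3 -> substrate=2 bound=2 product=2
t=5: arr=1 -> substrate=2 bound=2 product=3
t=6: arr=0 -> substrate=1 bound=2 product=4
t=7: arr=3 -> substrate=3 bound=2 product=5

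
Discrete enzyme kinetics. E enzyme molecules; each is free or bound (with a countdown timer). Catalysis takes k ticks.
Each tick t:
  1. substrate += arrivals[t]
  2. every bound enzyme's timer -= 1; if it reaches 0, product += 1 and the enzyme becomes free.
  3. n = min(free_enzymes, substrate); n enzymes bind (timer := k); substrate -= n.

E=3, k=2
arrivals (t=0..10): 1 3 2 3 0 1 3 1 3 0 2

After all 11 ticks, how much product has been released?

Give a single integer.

t=0: arr=1 -> substrate=0 bound=1 product=0
t=1: arr=3 -> substrate=1 bound=3 product=0
t=2: arr=2 -> substrate=2 bound=3 product=1
t=3: arr=3 -> substrate=3 bound=3 product=3
t=4: arr=0 -> substrate=2 bound=3 product=4
t=5: arr=1 -> substrate=1 bound=3 product=6
t=6: arr=3 -> substrate=3 bound=3 product=7
t=7: arr=1 -> substrate=2 bound=3 product=9
t=8: arr=3 -> substrate=4 bound=3 product=10
t=9: arr=0 -> substrate=2 bound=3 product=12
t=10: arr=2 -> substrate=3 bound=3 product=13

Answer: 13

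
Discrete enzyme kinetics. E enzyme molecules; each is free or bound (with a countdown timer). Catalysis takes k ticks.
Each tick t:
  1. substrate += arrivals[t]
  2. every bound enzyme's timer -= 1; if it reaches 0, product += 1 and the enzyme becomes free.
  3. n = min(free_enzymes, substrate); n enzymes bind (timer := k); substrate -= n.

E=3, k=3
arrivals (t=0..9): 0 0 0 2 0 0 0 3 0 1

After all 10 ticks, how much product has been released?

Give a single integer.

t=0: arr=0 -> substrate=0 bound=0 product=0
t=1: arr=0 -> substrate=0 bound=0 product=0
t=2: arr=0 -> substrate=0 bound=0 product=0
t=3: arr=2 -> substrate=0 bound=2 product=0
t=4: arr=0 -> substrate=0 bound=2 product=0
t=5: arr=0 -> substrate=0 bound=2 product=0
t=6: arr=0 -> substrate=0 bound=0 product=2
t=7: arr=3 -> substrate=0 bound=3 product=2
t=8: arr=0 -> substrate=0 bound=3 product=2
t=9: arr=1 -> substrate=1 bound=3 product=2

Answer: 2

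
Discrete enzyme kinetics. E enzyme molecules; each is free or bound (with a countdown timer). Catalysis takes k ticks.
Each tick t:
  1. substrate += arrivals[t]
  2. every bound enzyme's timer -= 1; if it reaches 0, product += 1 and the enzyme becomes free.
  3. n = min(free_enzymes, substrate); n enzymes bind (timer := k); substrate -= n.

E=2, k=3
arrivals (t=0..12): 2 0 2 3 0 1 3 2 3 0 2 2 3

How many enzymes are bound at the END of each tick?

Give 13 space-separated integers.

t=0: arr=2 -> substrate=0 bound=2 product=0
t=1: arr=0 -> substrate=0 bound=2 product=0
t=2: arr=2 -> substrate=2 bound=2 product=0
t=3: arr=3 -> substrate=3 bound=2 product=2
t=4: arr=0 -> substrate=3 bound=2 product=2
t=5: arr=1 -> substrate=4 bound=2 product=2
t=6: arr=3 -> substrate=5 bound=2 product=4
t=7: arr=2 -> substrate=7 bound=2 product=4
t=8: arr=3 -> substrate=10 bound=2 product=4
t=9: arr=0 -> substrate=8 bound=2 product=6
t=10: arr=2 -> substrate=10 bound=2 product=6
t=11: arr=2 -> substrate=12 bound=2 product=6
t=12: arr=3 -> substrate=13 bound=2 product=8

Answer: 2 2 2 2 2 2 2 2 2 2 2 2 2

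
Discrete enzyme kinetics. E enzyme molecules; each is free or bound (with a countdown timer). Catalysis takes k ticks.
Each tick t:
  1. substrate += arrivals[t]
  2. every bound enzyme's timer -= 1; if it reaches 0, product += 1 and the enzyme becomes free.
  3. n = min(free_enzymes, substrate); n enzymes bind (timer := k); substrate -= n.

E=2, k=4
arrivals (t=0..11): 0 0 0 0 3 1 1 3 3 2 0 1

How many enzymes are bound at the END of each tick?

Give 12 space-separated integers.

Answer: 0 0 0 0 2 2 2 2 2 2 2 2

Derivation:
t=0: arr=0 -> substrate=0 bound=0 product=0
t=1: arr=0 -> substrate=0 bound=0 product=0
t=2: arr=0 -> substrate=0 bound=0 product=0
t=3: arr=0 -> substrate=0 bound=0 product=0
t=4: arr=3 -> substrate=1 bound=2 product=0
t=5: arr=1 -> substrate=2 bound=2 product=0
t=6: arr=1 -> substrate=3 bound=2 product=0
t=7: arr=3 -> substrate=6 bound=2 product=0
t=8: arr=3 -> substrate=7 bound=2 product=2
t=9: arr=2 -> substrate=9 bound=2 product=2
t=10: arr=0 -> substrate=9 bound=2 product=2
t=11: arr=1 -> substrate=10 bound=2 product=2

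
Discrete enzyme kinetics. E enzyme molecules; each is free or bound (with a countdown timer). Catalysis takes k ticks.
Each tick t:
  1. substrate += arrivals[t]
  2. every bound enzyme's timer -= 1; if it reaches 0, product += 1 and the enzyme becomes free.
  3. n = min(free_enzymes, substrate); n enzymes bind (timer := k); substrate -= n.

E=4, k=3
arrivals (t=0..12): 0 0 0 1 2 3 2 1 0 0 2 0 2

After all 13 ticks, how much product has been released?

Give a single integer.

Answer: 9

Derivation:
t=0: arr=0 -> substrate=0 bound=0 product=0
t=1: arr=0 -> substrate=0 bound=0 product=0
t=2: arr=0 -> substrate=0 bound=0 product=0
t=3: arr=1 -> substrate=0 bound=1 product=0
t=4: arr=2 -> substrate=0 bound=3 product=0
t=5: arr=3 -> substrate=2 bound=4 product=0
t=6: arr=2 -> substrate=3 bound=4 product=1
t=7: arr=1 -> substrate=2 bound=4 product=3
t=8: arr=0 -> substrate=1 bound=4 product=4
t=9: arr=0 -> substrate=0 bound=4 product=5
t=10: arr=2 -> substrate=0 bound=4 product=7
t=11: arr=0 -> substrate=0 bound=3 product=8
t=12: arr=2 -> substrate=0 bound=4 product=9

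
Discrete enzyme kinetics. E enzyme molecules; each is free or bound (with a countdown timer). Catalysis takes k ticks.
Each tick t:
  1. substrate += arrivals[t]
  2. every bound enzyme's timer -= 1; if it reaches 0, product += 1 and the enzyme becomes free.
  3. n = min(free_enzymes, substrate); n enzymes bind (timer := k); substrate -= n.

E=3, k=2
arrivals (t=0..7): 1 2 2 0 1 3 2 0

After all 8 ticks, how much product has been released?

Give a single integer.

t=0: arr=1 -> substrate=0 bound=1 product=0
t=1: arr=2 -> substrate=0 bound=3 product=0
t=2: arr=2 -> substrate=1 bound=3 product=1
t=3: arr=0 -> substrate=0 bound=2 product=3
t=4: arr=1 -> substrate=0 bound=2 product=4
t=5: arr=3 -> substrate=1 bound=3 product=5
t=6: arr=2 -> substrate=2 bound=3 product=6
t=7: arr=0 -> substrate=0 bound=3 product=8

Answer: 8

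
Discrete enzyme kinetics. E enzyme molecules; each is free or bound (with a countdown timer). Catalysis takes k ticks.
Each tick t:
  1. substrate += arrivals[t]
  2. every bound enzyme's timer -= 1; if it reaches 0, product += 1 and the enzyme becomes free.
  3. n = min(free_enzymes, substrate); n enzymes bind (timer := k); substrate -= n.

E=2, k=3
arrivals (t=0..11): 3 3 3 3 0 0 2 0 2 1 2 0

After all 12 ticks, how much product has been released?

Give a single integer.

Answer: 6

Derivation:
t=0: arr=3 -> substrate=1 bound=2 product=0
t=1: arr=3 -> substrate=4 bound=2 product=0
t=2: arr=3 -> substrate=7 bound=2 product=0
t=3: arr=3 -> substrate=8 bound=2 product=2
t=4: arr=0 -> substrate=8 bound=2 product=2
t=5: arr=0 -> substrate=8 bound=2 product=2
t=6: arr=2 -> substrate=8 bound=2 product=4
t=7: arr=0 -> substrate=8 bound=2 product=4
t=8: arr=2 -> substrate=10 bound=2 product=4
t=9: arr=1 -> substrate=9 bound=2 product=6
t=10: arr=2 -> substrate=11 bound=2 product=6
t=11: arr=0 -> substrate=11 bound=2 product=6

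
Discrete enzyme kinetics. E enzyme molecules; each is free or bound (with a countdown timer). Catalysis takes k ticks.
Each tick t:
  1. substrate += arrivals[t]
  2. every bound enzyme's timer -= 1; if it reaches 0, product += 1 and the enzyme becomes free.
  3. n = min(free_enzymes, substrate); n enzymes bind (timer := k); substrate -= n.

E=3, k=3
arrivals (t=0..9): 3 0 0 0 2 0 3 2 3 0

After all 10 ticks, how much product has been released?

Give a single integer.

t=0: arr=3 -> substrate=0 bound=3 product=0
t=1: arr=0 -> substrate=0 bound=3 product=0
t=2: arr=0 -> substrate=0 bound=3 product=0
t=3: arr=0 -> substrate=0 bound=0 product=3
t=4: arr=2 -> substrate=0 bound=2 product=3
t=5: arr=0 -> substrate=0 bound=2 product=3
t=6: arr=3 -> substrate=2 bound=3 product=3
t=7: arr=2 -> substrate=2 bound=3 product=5
t=8: arr=3 -> substrate=5 bound=3 product=5
t=9: arr=0 -> substrate=4 bound=3 product=6

Answer: 6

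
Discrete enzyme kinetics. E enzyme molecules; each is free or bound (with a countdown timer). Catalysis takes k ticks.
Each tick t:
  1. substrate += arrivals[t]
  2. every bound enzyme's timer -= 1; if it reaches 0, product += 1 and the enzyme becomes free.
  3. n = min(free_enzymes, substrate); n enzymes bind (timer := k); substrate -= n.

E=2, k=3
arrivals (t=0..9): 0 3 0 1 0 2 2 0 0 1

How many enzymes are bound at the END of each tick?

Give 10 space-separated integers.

Answer: 0 2 2 2 2 2 2 2 2 2

Derivation:
t=0: arr=0 -> substrate=0 bound=0 product=0
t=1: arr=3 -> substrate=1 bound=2 product=0
t=2: arr=0 -> substrate=1 bound=2 product=0
t=3: arr=1 -> substrate=2 bound=2 product=0
t=4: arr=0 -> substrate=0 bound=2 product=2
t=5: arr=2 -> substrate=2 bound=2 product=2
t=6: arr=2 -> substrate=4 bound=2 product=2
t=7: arr=0 -> substrate=2 bound=2 product=4
t=8: arr=0 -> substrate=2 bound=2 product=4
t=9: arr=1 -> substrate=3 bound=2 product=4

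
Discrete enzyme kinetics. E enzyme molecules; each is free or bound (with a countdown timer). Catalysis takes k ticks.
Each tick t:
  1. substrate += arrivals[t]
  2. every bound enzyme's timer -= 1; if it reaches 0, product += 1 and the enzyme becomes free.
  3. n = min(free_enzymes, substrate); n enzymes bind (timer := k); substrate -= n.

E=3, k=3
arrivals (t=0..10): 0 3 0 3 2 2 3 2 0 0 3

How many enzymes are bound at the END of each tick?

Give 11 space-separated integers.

t=0: arr=0 -> substrate=0 bound=0 product=0
t=1: arr=3 -> substrate=0 bound=3 product=0
t=2: arr=0 -> substrate=0 bound=3 product=0
t=3: arr=3 -> substrate=3 bound=3 product=0
t=4: arr=2 -> substrate=2 bound=3 product=3
t=5: arr=2 -> substrate=4 bound=3 product=3
t=6: arr=3 -> substrate=7 bound=3 product=3
t=7: arr=2 -> substrate=6 bound=3 product=6
t=8: arr=0 -> substrate=6 bound=3 product=6
t=9: arr=0 -> substrate=6 bound=3 product=6
t=10: arr=3 -> substrate=6 bound=3 product=9

Answer: 0 3 3 3 3 3 3 3 3 3 3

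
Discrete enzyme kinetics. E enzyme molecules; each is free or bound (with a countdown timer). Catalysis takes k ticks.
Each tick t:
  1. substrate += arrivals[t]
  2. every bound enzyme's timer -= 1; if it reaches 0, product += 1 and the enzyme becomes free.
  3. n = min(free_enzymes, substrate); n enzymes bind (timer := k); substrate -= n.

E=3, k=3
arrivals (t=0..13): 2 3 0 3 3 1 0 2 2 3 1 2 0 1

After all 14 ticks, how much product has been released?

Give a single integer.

Answer: 12

Derivation:
t=0: arr=2 -> substrate=0 bound=2 product=0
t=1: arr=3 -> substrate=2 bound=3 product=0
t=2: arr=0 -> substrate=2 bound=3 product=0
t=3: arr=3 -> substrate=3 bound=3 product=2
t=4: arr=3 -> substrate=5 bound=3 product=3
t=5: arr=1 -> substrate=6 bound=3 product=3
t=6: arr=0 -> substrate=4 bound=3 product=5
t=7: arr=2 -> substrate=5 bound=3 product=6
t=8: arr=2 -> substrate=7 bound=3 product=6
t=9: arr=3 -> substrate=8 bound=3 product=8
t=10: arr=1 -> substrate=8 bound=3 product=9
t=11: arr=2 -> substrate=10 bound=3 product=9
t=12: arr=0 -> substrate=8 bound=3 product=11
t=13: arr=1 -> substrate=8 bound=3 product=12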